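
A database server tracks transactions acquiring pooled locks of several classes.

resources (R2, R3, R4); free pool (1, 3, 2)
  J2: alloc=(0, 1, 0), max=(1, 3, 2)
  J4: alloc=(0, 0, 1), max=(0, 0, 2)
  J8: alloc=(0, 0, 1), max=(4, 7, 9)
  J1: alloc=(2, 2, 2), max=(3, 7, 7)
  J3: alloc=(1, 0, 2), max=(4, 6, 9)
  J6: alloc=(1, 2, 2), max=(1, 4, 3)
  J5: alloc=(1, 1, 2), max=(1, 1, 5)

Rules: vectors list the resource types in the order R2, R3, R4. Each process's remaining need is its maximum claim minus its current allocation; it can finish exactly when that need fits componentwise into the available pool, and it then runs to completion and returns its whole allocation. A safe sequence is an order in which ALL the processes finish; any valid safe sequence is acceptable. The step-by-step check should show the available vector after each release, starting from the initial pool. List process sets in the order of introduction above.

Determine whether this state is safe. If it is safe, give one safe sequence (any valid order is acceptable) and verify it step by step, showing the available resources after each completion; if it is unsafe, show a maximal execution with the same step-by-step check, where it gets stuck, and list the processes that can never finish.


SAFE — a valid safe sequence is J6, J4, J1, J3, J5, J2, J8.
Key observation: reading the order forward, J1 is the first process whose need (1, 5, 5) meets the free pool (2, 5, 5) exactly on a resource it requests.
Walking it through:
  pool = (1, 3, 2)
  J6 needs (0, 2, 1) <= (1, 3, 2) -> finishes; pool += (1, 2, 2) = (2, 5, 4)
  J4 needs (0, 0, 1) <= (2, 5, 4) -> finishes; pool += (0, 0, 1) = (2, 5, 5)
  J1 needs (1, 5, 5) <= (2, 5, 5) -> finishes; pool += (2, 2, 2) = (4, 7, 7)
  J3 needs (3, 6, 7) <= (4, 7, 7) -> finishes; pool += (1, 0, 2) = (5, 7, 9)
  J5 needs (0, 0, 3) <= (5, 7, 9) -> finishes; pool += (1, 1, 2) = (6, 8, 11)
  J2 needs (1, 2, 2) <= (6, 8, 11) -> finishes; pool += (0, 1, 0) = (6, 9, 11)
  J8 needs (4, 7, 8) <= (6, 9, 11) -> finishes; pool += (0, 0, 1) = (6, 9, 12)


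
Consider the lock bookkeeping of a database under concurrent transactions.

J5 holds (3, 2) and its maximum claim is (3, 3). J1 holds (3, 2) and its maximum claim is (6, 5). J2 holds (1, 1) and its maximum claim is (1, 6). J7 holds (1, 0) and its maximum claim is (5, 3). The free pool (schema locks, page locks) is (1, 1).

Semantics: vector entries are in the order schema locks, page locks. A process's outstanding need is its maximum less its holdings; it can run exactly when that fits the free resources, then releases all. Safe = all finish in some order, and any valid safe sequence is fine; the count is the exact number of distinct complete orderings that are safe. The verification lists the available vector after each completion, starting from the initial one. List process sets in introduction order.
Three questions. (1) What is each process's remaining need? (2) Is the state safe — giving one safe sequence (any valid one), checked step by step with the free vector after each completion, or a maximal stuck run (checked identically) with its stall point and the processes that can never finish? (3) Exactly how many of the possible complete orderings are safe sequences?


(1) Outstanding need per process (order schema locks, page locks):
  J5: (0, 1)
  J1: (3, 3)
  J2: (0, 5)
  J7: (4, 3)
(2) The state is SAFE; one workable sequence: J5, J1, J2, J7.
Key observation: the order's first zero-slack moment is J5 ((0, 1) needed, (1, 1) free — a requested resource with nothing to spare).
Step-by-step check:
  pool = (1, 1)
  run J5 (needs (0, 1), free (1, 1)); after release of (3, 2) the pool is (4, 3)
  run J1 (needs (3, 3), free (4, 3)); after release of (3, 2) the pool is (7, 5)
  run J2 (needs (0, 5), free (7, 5)); after release of (1, 1) the pool is (8, 6)
  run J7 (needs (4, 3), free (8, 6)); after release of (1, 0) the pool is (9, 6)
(3) The exact count: 3 of the possible complete orderings are safe sequences.


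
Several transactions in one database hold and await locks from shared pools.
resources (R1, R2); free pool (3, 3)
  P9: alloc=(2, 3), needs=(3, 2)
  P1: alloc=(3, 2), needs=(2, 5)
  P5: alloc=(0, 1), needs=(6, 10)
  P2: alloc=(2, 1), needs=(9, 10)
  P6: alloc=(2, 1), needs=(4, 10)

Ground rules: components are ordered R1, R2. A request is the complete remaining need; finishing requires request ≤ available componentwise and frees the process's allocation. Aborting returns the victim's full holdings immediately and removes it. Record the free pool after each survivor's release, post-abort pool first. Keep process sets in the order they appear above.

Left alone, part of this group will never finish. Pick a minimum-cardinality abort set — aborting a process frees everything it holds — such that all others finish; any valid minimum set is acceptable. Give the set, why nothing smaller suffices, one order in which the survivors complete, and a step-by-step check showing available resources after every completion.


Minimum abort set: P5 and P6.
Key observation: aborting P5 and P6 returns (2, 2), and P2 — hopeless before — runs at step 3 with the returned capacity in the pool.
Why nothing smaller works — every single abort fails: P9 alone leaves P5 blocked (short on R2); P1 alone leaves P5 blocked (short on R2); P5 alone leaves P2 blocked (short on R1 and R2); P2 alone leaves P5 blocked (short on R2); P6 alone leaves P5 blocked (short on R2).
The survivors complete as P9, P1, P2. Check, step by step (starting from the post-abort pool):
  pool = (5, 5)
  P9 needs (3, 2) <= (5, 5) -> finishes; pool += (2, 3) = (7, 8)
  P1 needs (2, 5) <= (7, 8) -> finishes; pool += (3, 2) = (10, 10)
  P2 needs (9, 10) <= (10, 10) -> finishes; pool += (2, 1) = (12, 11)


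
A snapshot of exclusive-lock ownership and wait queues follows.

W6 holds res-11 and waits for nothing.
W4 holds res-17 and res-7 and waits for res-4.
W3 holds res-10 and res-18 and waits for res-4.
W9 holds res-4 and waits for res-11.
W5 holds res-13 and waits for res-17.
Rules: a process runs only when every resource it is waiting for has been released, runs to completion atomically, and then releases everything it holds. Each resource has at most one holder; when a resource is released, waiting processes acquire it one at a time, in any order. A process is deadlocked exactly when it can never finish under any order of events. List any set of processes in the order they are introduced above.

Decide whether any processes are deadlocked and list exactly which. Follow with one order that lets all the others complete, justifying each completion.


No process is deadlocked.
Key observation: every chain of waits terminates; starting from the processes that wait on nothing, all the rest unlock in turn.
A valid finishing order for the others: W6, W9, W4, W5, W3.
Step-by-step check:
  W6 waits on nothing -> runs at once and releases res-11
  W9 waits on res-11 — all released -> runs and releases res-4
  W4 waits on res-4 — all released -> runs and releases res-17 and res-7
  W5 waits on res-17 — all released -> runs and releases res-13
  W3 waits on res-4 — all released -> runs and releases res-10 and res-18


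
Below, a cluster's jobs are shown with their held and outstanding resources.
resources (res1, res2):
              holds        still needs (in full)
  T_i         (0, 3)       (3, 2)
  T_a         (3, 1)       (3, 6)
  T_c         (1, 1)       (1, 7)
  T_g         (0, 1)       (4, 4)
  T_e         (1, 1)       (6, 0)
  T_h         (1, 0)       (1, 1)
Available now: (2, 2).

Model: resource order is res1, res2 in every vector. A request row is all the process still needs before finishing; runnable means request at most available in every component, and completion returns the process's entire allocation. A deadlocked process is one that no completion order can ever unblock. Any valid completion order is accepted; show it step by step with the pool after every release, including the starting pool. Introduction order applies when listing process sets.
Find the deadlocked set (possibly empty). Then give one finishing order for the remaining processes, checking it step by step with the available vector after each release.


Deadlocked set: T_a, T_c, T_g and T_e.
Key observation: after T_h, T_i the pool peaks at (3, 5), and each blocked process is short somewhere: T_a on res2; T_c on res2; T_g on res1; T_e on res1.
One completion order for the rest: T_h, T_i. Step-by-step check:
  pool = (2, 2)
  run T_h (needs (1, 1), free (2, 2)); after release of (1, 0) the pool is (3, 2)
  run T_i (needs (3, 2), free (3, 2)); after release of (0, 3) the pool is (3, 5)
The blocked processes can never fit:
  blocked: T_a wants (3, 6), pool (3, 5) — not enough res2
  blocked: T_c wants (1, 7), pool (3, 5) — not enough res2
  blocked: T_g wants (4, 4), pool (3, 5) — not enough res1
  blocked: T_e wants (6, 0), pool (3, 5) — not enough res1


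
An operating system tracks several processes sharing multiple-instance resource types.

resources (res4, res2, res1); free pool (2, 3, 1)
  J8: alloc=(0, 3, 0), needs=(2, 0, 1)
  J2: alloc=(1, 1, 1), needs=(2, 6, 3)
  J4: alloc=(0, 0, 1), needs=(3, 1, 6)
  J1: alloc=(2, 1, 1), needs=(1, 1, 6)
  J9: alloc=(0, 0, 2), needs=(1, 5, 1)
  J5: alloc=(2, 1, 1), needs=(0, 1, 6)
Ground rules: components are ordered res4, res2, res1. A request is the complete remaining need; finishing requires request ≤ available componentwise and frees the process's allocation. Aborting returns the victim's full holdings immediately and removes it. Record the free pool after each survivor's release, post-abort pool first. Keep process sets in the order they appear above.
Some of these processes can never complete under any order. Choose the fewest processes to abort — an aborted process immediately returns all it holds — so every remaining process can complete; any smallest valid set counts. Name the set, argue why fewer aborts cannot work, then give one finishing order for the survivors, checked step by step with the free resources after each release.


Minimum abort set: J4 and J1.
Key observation: aborting J4 and J1 returns (2, 1, 2), and J5 — hopeless before — runs at step 4 with the returned capacity in the pool.
Minimality, checking each single-abort alternative: J8 alone leaves J4 blocked (short on res1); J2 alone leaves J4 blocked (short on res1); J4 alone leaves J1 blocked (short on res1); J1 alone leaves J4 blocked (short on res1); J9 alone leaves J4 blocked (short on res1); J5 alone leaves J4 blocked (short on res1).
One survivor order: J8, J9, J2, J5. Step-by-step check (post-abort pool first):
  pool = (4, 4, 3)
  J8: need (2, 0, 1) fits (4, 4, 3); releases (0, 3, 0), pool now (4, 7, 3)
  J9: need (1, 5, 1) fits (4, 7, 3); releases (0, 0, 2), pool now (4, 7, 5)
  J2: need (2, 6, 3) fits (4, 7, 5); releases (1, 1, 1), pool now (5, 8, 6)
  J5: need (0, 1, 6) fits (5, 8, 6); releases (2, 1, 1), pool now (7, 9, 7)


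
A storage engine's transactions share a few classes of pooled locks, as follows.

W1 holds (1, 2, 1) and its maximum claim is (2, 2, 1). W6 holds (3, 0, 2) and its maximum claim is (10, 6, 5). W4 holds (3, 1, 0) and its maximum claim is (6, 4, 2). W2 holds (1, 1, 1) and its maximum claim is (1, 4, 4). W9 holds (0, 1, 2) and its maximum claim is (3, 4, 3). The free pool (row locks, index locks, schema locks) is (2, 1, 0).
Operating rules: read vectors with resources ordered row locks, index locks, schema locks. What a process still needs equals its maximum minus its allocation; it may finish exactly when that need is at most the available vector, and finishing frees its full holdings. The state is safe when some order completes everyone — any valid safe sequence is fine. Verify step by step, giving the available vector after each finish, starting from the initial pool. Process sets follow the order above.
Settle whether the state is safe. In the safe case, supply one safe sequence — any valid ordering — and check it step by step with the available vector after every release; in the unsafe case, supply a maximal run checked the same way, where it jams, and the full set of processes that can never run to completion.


The state is SAFE; one workable sequence: W1, W9, W4, W2, W6.
Key observation: W9 marks the first exact bind of the order: its need (3, 3, 1) fits the free (3, 3, 1) with zero slack on a requested resource.
Step-by-step check:
  pool = (2, 1, 0)
  W1 needs (1, 0, 0) <= (2, 1, 0) -> finishes; pool += (1, 2, 1) = (3, 3, 1)
  W9 needs (3, 3, 1) <= (3, 3, 1) -> finishes; pool += (0, 1, 2) = (3, 4, 3)
  W4 needs (3, 3, 2) <= (3, 4, 3) -> finishes; pool += (3, 1, 0) = (6, 5, 3)
  W2 needs (0, 3, 3) <= (6, 5, 3) -> finishes; pool += (1, 1, 1) = (7, 6, 4)
  W6 needs (7, 6, 3) <= (7, 6, 4) -> finishes; pool += (3, 0, 2) = (10, 6, 6)


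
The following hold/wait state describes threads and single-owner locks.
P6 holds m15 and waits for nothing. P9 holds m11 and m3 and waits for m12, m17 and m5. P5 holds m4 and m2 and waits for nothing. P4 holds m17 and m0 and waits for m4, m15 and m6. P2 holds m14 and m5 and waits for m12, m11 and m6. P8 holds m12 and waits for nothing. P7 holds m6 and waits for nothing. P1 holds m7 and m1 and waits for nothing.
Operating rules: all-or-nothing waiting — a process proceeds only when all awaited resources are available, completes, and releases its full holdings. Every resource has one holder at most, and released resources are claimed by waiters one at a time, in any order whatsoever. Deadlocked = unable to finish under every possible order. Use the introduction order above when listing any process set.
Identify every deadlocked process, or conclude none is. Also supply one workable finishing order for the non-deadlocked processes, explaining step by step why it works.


Deadlocked: P9 and P2.
Key observation: the wait chain closes on itself along P9 -> P2 -> P9; no other process is dragged down with it.
The rest can finish in the order P5, P1, P6, P8, P7, P4.
Step-by-step check:
  P5 waits on nothing -> runs at once and releases m4 and m2
  P1 waits on nothing -> runs at once and releases m7 and m1
  P6 waits on nothing -> runs at once and releases m15
  P8 waits on nothing -> runs at once and releases m12
  P7 waits on nothing -> runs at once and releases m6
  run P4 (all its waits — m4, m15 and m6 — are resolved); releases m17 and m0


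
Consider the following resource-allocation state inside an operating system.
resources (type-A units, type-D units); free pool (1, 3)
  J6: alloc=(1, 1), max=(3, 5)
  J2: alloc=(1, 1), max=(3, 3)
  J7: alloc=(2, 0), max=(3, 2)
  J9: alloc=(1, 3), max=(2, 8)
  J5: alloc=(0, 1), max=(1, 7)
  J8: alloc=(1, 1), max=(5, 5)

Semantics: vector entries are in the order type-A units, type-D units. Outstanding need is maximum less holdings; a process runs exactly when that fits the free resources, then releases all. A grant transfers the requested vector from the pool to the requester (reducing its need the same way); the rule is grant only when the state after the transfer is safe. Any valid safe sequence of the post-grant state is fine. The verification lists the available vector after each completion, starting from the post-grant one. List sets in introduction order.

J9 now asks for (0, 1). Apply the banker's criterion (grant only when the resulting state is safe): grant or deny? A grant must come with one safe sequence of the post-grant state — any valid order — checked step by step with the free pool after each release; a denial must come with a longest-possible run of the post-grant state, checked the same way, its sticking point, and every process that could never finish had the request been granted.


DENY. Granting would leave the state unsafe.
Key observation: the wall is type-D units: completing J7, J2 brings the pool only to (4, 3), and all the rest need more.
On the post-grant state, J7, J2 is a maximal run — nothing extends it. Walking it through:
  pool = (1, 2)
  J7 needs (1, 2) <= (1, 2) -> finishes; pool += (2, 0) = (3, 2)
  J2 needs (2, 2) <= (3, 2) -> finishes; pool += (1, 1) = (4, 3)
  blocked: J6 wants (2, 4), pool (4, 3) — not enough type-D units
  blocked: J9 wants (1, 4), pool (4, 3) — not enough type-D units
  blocked: J5 wants (1, 6), pool (4, 3) — not enough type-D units
  blocked: J8 wants (4, 4), pool (4, 3) — not enough type-D units
Post-grant, the permanently blocked set is J6, J9, J5 and J8.


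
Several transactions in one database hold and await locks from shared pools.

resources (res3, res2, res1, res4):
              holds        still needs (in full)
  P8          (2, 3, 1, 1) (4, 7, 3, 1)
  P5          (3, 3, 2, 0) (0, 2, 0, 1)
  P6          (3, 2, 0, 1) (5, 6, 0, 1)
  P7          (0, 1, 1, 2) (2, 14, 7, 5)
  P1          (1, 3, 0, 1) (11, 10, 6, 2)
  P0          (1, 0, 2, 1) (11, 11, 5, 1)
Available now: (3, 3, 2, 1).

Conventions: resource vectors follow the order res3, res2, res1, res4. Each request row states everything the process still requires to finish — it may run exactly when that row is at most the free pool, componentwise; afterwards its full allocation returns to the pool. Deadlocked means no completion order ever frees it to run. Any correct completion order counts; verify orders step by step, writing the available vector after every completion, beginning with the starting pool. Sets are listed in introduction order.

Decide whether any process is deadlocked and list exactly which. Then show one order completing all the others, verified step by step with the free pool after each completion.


The deadlocked set is empty.
Key observation: no deadlock: P5 fits now, and the freed resources carry the rest through.
One completion order for the rest: P5, P6, P8, P0, P1, P7. Step-by-step check:
  pool = (3, 3, 2, 1)
  P5: need (0, 2, 0, 1) fits (3, 3, 2, 1); releases (3, 3, 2, 0), pool now (6, 6, 4, 1)
  P6: need (5, 6, 0, 1) fits (6, 6, 4, 1); releases (3, 2, 0, 1), pool now (9, 8, 4, 2)
  P8: need (4, 7, 3, 1) fits (9, 8, 4, 2); releases (2, 3, 1, 1), pool now (11, 11, 5, 3)
  P0: need (11, 11, 5, 1) fits (11, 11, 5, 3); releases (1, 0, 2, 1), pool now (12, 11, 7, 4)
  P1: need (11, 10, 6, 2) fits (12, 11, 7, 4); releases (1, 3, 0, 1), pool now (13, 14, 7, 5)
  P7: need (2, 14, 7, 5) fits (13, 14, 7, 5); releases (0, 1, 1, 2), pool now (13, 15, 8, 7)


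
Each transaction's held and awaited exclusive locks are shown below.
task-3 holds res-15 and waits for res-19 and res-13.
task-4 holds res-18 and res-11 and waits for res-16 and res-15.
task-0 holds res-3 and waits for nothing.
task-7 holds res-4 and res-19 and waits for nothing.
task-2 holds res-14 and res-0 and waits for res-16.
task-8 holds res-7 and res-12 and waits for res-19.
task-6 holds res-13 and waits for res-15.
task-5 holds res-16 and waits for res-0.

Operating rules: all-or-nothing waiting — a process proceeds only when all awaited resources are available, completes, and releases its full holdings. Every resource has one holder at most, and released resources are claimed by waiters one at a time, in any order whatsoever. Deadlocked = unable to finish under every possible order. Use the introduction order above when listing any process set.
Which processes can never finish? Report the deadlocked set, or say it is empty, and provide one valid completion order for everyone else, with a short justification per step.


Deadlocked: task-3, task-4, task-2, task-6 and task-5.
Key observation: the knot is the closed ring of waits task-3 -> task-6 -> task-3; task-2 and task-5 are caught in further circular waits and task-4 waits into the deadlock from upstream.
The rest can finish in the order task-7, task-0, task-8.
Walking it through:
  run task-7 (it waits on nothing); releases res-4 and res-19
  run task-0 (it waits on nothing); releases res-3
  task-8: everything it awaited (res-19) is free; runs, freeing res-7 and res-12


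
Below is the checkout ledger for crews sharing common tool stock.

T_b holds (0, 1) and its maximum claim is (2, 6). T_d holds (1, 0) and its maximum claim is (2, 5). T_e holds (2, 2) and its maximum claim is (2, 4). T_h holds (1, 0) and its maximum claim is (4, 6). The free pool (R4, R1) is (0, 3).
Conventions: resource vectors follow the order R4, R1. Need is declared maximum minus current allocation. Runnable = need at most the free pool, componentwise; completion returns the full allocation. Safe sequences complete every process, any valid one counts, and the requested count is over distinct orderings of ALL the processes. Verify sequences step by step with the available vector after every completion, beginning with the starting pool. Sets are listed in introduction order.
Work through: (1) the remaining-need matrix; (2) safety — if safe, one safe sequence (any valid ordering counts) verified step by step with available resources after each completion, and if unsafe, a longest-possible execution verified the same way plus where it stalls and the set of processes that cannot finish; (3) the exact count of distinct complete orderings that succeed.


(1) Outstanding need per process (order R4, R1):
  T_b: (2, 5)
  T_d: (1, 5)
  T_e: (0, 2)
  T_h: (3, 6)
(2) SAFE, for example via the order T_e, T_b, T_d, T_h.
Key observation: T_b marks the first exact bind of the order: its need (2, 5) fits the free (2, 5) with zero slack on a requested resource.
Walking it through:
  pool = (0, 3)
  run T_e (needs (0, 2), free (0, 3)); after release of (2, 2) the pool is (2, 5)
  run T_b (needs (2, 5), free (2, 5)); after release of (0, 1) the pool is (2, 6)
  run T_d (needs (1, 5), free (2, 6)); after release of (1, 0) the pool is (3, 6)
  run T_h (needs (3, 6), free (3, 6)); after release of (1, 0) the pool is (4, 6)
(3) The exact count: 2 of the possible complete orderings are safe sequences.


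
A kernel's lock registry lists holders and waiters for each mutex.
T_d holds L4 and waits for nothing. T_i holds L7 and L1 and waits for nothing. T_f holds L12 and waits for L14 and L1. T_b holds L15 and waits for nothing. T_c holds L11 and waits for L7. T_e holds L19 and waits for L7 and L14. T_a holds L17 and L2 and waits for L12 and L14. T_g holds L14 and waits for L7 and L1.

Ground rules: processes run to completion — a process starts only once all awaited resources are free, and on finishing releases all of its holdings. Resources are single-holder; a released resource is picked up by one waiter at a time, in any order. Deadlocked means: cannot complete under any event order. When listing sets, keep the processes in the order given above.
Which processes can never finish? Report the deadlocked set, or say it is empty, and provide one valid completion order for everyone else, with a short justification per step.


The deadlocked set is empty.
Key observation: every chain of waits terminates; starting from the processes that wait on nothing, all the rest unlock in turn.
One completion order for the rest: T_i, T_b, T_g, T_c, T_d, T_e, T_f, T_a.
Walking it through:
  T_i waits on nothing -> runs at once and releases L7 and L1
  T_b waits on nothing -> runs at once and releases L15
  run T_g (all its waits — L7 and L1 — are resolved); releases L14
  run T_c (all its waits — L7 — are resolved); releases L11
  T_d waits on nothing -> runs at once and releases L4
  run T_e (all its waits — L7 and L14 — are resolved); releases L19
  run T_f (all its waits — L14 and L1 — are resolved); releases L12
  run T_a (all its waits — L12 and L14 — are resolved); releases L17 and L2


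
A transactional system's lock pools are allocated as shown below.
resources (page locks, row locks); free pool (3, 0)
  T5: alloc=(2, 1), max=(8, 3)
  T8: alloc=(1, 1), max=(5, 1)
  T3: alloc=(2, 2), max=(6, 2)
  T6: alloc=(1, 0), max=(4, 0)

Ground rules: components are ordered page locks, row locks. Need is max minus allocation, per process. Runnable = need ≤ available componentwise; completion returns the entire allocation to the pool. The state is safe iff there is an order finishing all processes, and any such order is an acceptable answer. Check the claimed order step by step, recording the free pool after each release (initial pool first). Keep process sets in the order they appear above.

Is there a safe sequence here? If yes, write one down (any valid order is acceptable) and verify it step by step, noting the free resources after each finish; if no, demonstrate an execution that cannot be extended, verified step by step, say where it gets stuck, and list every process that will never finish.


SAFE — a valid safe sequence is T6, T8, T3, T5.
Key observation: the order's first zero-slack moment is T6 ((3, 0) needed, (3, 0) free — a requested resource with nothing to spare).
Walking it through:
  pool = (3, 0)
  T6 needs (3, 0) <= (3, 0) -> finishes; pool += (1, 0) = (4, 0)
  T8 needs (4, 0) <= (4, 0) -> finishes; pool += (1, 1) = (5, 1)
  T3 needs (4, 0) <= (5, 1) -> finishes; pool += (2, 2) = (7, 3)
  T5 needs (6, 2) <= (7, 3) -> finishes; pool += (2, 1) = (9, 4)


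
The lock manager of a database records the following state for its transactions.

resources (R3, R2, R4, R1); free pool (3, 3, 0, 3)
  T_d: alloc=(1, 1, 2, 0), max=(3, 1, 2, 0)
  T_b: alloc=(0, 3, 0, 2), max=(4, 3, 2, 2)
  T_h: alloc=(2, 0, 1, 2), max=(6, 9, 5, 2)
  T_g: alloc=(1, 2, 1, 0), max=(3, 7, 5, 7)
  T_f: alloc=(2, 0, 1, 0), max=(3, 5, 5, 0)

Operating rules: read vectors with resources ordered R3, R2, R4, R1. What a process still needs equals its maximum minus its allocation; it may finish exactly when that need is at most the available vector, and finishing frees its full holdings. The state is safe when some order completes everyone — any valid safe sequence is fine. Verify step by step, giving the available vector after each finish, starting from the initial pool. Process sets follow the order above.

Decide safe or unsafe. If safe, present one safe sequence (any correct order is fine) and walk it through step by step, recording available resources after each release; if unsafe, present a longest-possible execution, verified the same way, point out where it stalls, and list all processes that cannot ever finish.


UNSAFE.
Key observation: after T_d, T_b complete, (4, 7, 2, 5) is the best the pool ever gets, yet each leftover process wants more R4.
The run T_d, T_b cannot be extended any further. Check, step by step:
  pool = (3, 3, 0, 3)
  T_d: need (2, 0, 0, 0) fits (3, 3, 0, 3); releases (1, 1, 2, 0), pool now (4, 4, 2, 3)
  T_b: need (4, 0, 2, 0) fits (4, 4, 2, 3); releases (0, 3, 0, 2), pool now (4, 7, 2, 5)
  T_h still needs (4, 9, 4, 0) but only (4, 7, 2, 5) is free — short on R2 and R4
  T_g still needs (2, 5, 4, 7) but only (4, 7, 2, 5) is free — short on R4 and R1
  T_f still needs (1, 5, 4, 0) but only (4, 7, 2, 5) is free — short on R4
Never able to finish: T_h, T_g and T_f.


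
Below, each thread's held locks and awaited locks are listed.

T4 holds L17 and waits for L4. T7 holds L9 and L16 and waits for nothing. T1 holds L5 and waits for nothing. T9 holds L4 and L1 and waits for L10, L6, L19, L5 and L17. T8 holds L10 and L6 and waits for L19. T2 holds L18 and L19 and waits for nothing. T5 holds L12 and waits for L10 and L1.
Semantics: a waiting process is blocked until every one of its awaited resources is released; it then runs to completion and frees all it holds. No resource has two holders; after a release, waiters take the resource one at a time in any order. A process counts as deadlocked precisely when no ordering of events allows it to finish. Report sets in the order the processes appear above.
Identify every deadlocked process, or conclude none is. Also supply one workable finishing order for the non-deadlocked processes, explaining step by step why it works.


Deadlocked: T4, T9 and T5.
Key observation: the loop T4 -> T9 -> T4 blocks itself forever; T5 waits into the deadlock from upstream.
A valid finishing order for the others: T2, T1, T7, T8.
Walking it through:
  T2 waits on nothing -> runs at once and releases L18 and L19
  T1 waits on nothing -> runs at once and releases L5
  T7 waits on nothing -> runs at once and releases L9 and L16
  T8: everything it awaited (L19) is free; runs, freeing L10 and L6


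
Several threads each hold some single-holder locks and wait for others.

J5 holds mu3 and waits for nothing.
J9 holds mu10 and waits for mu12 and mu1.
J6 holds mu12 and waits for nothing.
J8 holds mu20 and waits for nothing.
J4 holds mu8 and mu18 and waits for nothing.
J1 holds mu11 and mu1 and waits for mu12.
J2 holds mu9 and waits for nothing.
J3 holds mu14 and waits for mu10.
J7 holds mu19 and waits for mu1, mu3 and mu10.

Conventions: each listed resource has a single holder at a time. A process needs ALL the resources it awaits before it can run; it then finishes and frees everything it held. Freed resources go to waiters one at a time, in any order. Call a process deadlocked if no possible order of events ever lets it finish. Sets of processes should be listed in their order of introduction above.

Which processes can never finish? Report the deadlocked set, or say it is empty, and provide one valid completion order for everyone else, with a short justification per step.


Nothing here is deadlocked.
Key observation: the waits form no ring: some process can always run, and its releases unblock the others one by one.
One completion order for the rest: J6, J5, J1, J9, J4, J8, J2, J3, J7.
Check, step by step:
  J6: no waits; runs immediately, freeing mu12
  J5: no waits; runs immediately, freeing mu3
  J1: everything it awaited (mu12) is free; runs, freeing mu11 and mu1
  J9: everything it awaited (mu12 and mu1) is free; runs, freeing mu10
  J4: no waits; runs immediately, freeing mu8 and mu18
  J8: no waits; runs immediately, freeing mu20
  J2: no waits; runs immediately, freeing mu9
  J3: everything it awaited (mu10) is free; runs, freeing mu14
  J7: everything it awaited (mu1, mu3 and mu10) is free; runs, freeing mu19


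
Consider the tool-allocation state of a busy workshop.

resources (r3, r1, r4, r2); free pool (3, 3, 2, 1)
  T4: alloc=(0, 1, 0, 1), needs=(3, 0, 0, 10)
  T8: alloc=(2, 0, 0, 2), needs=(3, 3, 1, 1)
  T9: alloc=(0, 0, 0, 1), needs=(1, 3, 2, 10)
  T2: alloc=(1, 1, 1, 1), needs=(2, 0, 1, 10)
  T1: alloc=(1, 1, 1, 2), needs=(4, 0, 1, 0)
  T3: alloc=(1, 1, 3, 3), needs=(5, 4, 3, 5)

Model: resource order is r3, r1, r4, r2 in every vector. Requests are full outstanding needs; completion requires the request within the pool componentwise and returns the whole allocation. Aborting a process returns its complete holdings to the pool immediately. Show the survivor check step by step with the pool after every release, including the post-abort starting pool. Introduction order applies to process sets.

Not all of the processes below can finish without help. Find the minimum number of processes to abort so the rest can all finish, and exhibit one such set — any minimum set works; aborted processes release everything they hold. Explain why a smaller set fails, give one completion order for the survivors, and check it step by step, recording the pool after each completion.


The answer: abort T4 and T9.
Key observation: T2 could never have finished before the abort; with (0, 1, 0, 2) returned by T4 and T9, it fits at step 4.
Minimality, checking each single-abort alternative: T4 alone leaves T9 blocked (short on r2); T8 alone leaves T4 blocked (short on r2); T9 alone leaves T4 blocked (short on r2); T2 alone leaves T4 blocked (short on r2); T1 alone leaves T4 blocked (short on r2); T3 alone leaves T4 blocked (short on r2).
The survivors complete as T8, T1, T3, T2. Check, step by step (starting from the post-abort pool):
  pool = (3, 4, 2, 3)
  T8: need (3, 3, 1, 1) fits (3, 4, 2, 3); releases (2, 0, 0, 2), pool now (5, 4, 2, 5)
  T1: need (4, 0, 1, 0) fits (5, 4, 2, 5); releases (1, 1, 1, 2), pool now (6, 5, 3, 7)
  T3: need (5, 4, 3, 5) fits (6, 5, 3, 7); releases (1, 1, 3, 3), pool now (7, 6, 6, 10)
  T2: need (2, 0, 1, 10) fits (7, 6, 6, 10); releases (1, 1, 1, 1), pool now (8, 7, 7, 11)


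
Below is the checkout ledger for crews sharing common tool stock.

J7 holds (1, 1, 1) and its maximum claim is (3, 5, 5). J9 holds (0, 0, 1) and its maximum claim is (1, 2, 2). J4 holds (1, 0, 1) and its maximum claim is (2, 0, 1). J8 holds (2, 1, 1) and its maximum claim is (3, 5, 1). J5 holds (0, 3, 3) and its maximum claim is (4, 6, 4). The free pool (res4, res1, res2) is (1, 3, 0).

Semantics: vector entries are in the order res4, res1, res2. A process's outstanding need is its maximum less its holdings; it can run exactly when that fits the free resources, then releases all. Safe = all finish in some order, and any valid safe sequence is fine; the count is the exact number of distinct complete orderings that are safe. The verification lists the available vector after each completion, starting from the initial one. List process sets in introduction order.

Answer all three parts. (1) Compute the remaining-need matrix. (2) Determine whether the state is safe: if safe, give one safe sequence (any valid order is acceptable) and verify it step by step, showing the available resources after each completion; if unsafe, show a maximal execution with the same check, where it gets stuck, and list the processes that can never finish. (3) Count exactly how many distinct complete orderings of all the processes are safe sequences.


(1) Outstanding need per process (order res4, res1, res2):
  J7: (2, 4, 4)
  J9: (1, 2, 1)
  J4: (1, 0, 0)
  J8: (1, 4, 0)
  J5: (4, 3, 1)
(2) UNSAFE — no complete ordering exists.
Key observation: after J4, J9 the pool peaks at (2, 3, 2), and each blocked process is short somewhere: J7 on res1, res2; J8 on res1; J5 on res4.
A maximal execution: J4, J9 — then nothing else fits. Verifying each step:
  pool = (1, 3, 0)
  run J4 (needs (1, 0, 0), free (1, 3, 0)); after release of (1, 0, 1) the pool is (2, 3, 1)
  run J9 (needs (1, 2, 1), free (2, 3, 1)); after release of (0, 0, 1) the pool is (2, 3, 2)
  blocked: J7 wants (2, 4, 4), pool (2, 3, 2) — not enough res1 and res2
  blocked: J8 wants (1, 4, 0), pool (2, 3, 2) — not enough res1
  blocked: J5 wants (4, 3, 1), pool (2, 3, 2) — not enough res4
Permanently blocked: J7, J8 and J5.
(3) Precisely 0 of the possible complete orderings are safe sequences.


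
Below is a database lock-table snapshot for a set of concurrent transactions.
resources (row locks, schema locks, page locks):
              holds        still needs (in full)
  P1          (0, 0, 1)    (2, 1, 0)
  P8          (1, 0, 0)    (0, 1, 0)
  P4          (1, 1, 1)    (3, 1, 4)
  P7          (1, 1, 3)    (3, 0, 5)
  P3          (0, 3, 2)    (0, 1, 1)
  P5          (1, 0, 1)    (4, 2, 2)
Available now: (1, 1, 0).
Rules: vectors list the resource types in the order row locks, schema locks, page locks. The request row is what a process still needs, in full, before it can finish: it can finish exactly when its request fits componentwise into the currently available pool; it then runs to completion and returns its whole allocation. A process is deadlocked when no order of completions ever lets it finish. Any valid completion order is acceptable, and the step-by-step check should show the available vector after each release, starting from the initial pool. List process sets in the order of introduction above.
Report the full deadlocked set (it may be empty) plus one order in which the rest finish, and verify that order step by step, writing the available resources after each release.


The deadlocked set is P4, P7 and P5.
Key observation: even finishing P8, P1, P3 leaves just (2, 4, 3) free — too little row locks for any of the remaining processes.
The rest can finish in the order P8, P1, P3. Step-by-step check:
  pool = (1, 1, 0)
  P8 needs (0, 1, 0) <= (1, 1, 0) -> finishes; pool += (1, 0, 0) = (2, 1, 0)
  P1 needs (2, 1, 0) <= (2, 1, 0) -> finishes; pool += (0, 0, 1) = (2, 1, 1)
  P3 needs (0, 1, 1) <= (2, 1, 1) -> finishes; pool += (0, 3, 2) = (2, 4, 3)
None of the blocked processes ever fits:
  P4 cannot run: need (3, 1, 4) vs free (2, 4, 3) (insufficient row locks and page locks)
  P7 cannot run: need (3, 0, 5) vs free (2, 4, 3) (insufficient row locks and page locks)
  P5 cannot run: need (4, 2, 2) vs free (2, 4, 3) (insufficient row locks)


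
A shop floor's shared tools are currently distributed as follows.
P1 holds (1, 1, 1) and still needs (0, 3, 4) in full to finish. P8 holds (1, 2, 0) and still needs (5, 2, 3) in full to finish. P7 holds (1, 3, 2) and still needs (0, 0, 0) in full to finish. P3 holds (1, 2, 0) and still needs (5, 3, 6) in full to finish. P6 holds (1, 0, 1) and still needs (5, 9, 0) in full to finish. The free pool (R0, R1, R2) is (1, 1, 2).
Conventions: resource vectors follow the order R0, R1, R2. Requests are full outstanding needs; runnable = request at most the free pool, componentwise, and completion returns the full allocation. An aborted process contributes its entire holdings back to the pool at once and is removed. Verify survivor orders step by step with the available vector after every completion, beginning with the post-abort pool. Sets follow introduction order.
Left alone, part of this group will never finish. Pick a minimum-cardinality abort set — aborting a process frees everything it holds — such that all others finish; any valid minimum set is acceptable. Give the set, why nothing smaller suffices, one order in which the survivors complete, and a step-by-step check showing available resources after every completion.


Abort P3 and P6.
Key observation: before aborting P3 and P6, P8 was permanently blocked — no order could ever run it; afterwards it completes at step 3.
No one abort is enough; case by case: P1 alone leaves P8 blocked (short on R0); P8 alone leaves P3 blocked (short on R0 and R2); P7 alone leaves P8 blocked (short on R0); P3 alone leaves P8 blocked (short on R0); P6 alone leaves P8 blocked (short on R0).
One survivor order: P7, P1, P8. Check, step by step (post-abort pool first):
  pool = (3, 3, 3)
  P7 needs (0, 0, 0) <= (3, 3, 3) -> finishes; pool += (1, 3, 2) = (4, 6, 5)
  P1 needs (0, 3, 4) <= (4, 6, 5) -> finishes; pool += (1, 1, 1) = (5, 7, 6)
  P8 needs (5, 2, 3) <= (5, 7, 6) -> finishes; pool += (1, 2, 0) = (6, 9, 6)


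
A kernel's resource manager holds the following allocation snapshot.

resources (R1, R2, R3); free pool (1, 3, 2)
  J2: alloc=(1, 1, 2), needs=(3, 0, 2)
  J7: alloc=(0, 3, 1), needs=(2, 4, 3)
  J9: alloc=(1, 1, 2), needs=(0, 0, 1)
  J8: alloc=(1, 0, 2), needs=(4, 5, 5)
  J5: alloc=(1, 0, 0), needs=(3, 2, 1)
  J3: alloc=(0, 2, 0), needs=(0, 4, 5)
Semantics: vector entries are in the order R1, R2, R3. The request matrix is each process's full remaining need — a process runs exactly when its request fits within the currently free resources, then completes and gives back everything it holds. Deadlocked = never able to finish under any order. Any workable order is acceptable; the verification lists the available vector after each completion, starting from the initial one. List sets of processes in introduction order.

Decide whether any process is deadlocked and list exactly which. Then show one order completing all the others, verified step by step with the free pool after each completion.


Deadlocked: J2, J8 and J5.
Key observation: after J9, J7, J3 complete, (2, 9, 5) is the best the pool ever gets, yet each leftover process wants more R1.
The rest can finish in the order J9, J7, J3. Step-by-step check:
  pool = (1, 3, 2)
  J9: need (0, 0, 1) fits (1, 3, 2); releases (1, 1, 2), pool now (2, 4, 4)
  J7: need (2, 4, 3) fits (2, 4, 4); releases (0, 3, 1), pool now (2, 7, 5)
  J3: need (0, 4, 5) fits (2, 7, 5); releases (0, 2, 0), pool now (2, 9, 5)
None of the blocked processes ever fits:
  J2 cannot run: need (3, 0, 2) vs free (2, 9, 5) (insufficient R1)
  J8 cannot run: need (4, 5, 5) vs free (2, 9, 5) (insufficient R1)
  J5 cannot run: need (3, 2, 1) vs free (2, 9, 5) (insufficient R1)


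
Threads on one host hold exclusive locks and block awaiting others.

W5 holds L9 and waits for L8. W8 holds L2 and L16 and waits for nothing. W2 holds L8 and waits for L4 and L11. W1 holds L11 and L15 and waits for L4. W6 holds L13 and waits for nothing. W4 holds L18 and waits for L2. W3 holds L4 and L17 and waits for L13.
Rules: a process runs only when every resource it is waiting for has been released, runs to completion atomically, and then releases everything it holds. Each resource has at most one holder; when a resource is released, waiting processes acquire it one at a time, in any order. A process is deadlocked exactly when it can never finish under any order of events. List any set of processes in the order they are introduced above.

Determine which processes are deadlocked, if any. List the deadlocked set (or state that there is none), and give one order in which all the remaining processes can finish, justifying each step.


The deadlocked set is empty.
Key observation: every chain of waits terminates; starting from the processes that wait on nothing, all the rest unlock in turn.
A valid finishing order for the others: W6, W3, W8, W1, W4, W2, W5.
Walking it through:
  run W6 (it waits on nothing); releases L13
  run W3 (all its waits — L13 — are resolved); releases L4 and L17
  run W8 (it waits on nothing); releases L2 and L16
  run W1 (all its waits — L4 — are resolved); releases L11 and L15
  run W4 (all its waits — L2 — are resolved); releases L18
  run W2 (all its waits — L4 and L11 — are resolved); releases L8
  run W5 (all its waits — L8 — are resolved); releases L9
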